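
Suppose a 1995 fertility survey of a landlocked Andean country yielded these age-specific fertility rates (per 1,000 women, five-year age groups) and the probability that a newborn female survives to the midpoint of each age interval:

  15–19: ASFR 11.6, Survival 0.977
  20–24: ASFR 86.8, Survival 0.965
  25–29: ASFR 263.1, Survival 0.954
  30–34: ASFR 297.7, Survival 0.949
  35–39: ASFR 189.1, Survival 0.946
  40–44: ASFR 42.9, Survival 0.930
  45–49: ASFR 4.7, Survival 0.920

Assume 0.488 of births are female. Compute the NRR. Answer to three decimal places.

Proportion female at birth = 0.488.
Survival-weighted fertility by age (5·fₓ·Sₓ):
  15–19: 5 × 11.6/1000 × 0.977 = 0.05667
  20–24: 5 × 86.8/1000 × 0.965 = 0.41881
  25–29: 5 × 263.1/1000 × 0.954 = 1.25499
  30–34: 5 × 297.7/1000 × 0.949 = 1.41259
  35–39: 5 × 189.1/1000 × 0.946 = 0.89444
  40–44: 5 × 42.9/1000 × 0.930 = 0.19949
  45–49: 5 × 4.7/1000 × 0.920 = 0.02162
Sum = 4.25861
NRR = 0.488 × 4.25861 = 2.07820
An NRR exceeding 1 indicates intrinsic growth under these rates.

2.078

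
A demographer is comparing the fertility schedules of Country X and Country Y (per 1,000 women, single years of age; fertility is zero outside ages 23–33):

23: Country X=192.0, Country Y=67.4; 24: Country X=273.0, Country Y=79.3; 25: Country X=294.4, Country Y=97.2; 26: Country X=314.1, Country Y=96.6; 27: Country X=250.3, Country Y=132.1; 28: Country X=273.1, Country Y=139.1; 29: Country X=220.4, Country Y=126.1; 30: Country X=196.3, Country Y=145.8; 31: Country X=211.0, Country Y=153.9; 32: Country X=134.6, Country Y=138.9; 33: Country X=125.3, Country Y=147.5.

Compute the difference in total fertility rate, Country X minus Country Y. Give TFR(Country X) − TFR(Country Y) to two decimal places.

1.16

Country X:
  Sum of ASFRs = 192.0 + 273.0 + 294.4 + 314.1 + 250.3 + 273.1 + 220.4 + 196.3 + 211.0 + 134.6 + 125.3 = 2484.5
  TFR = 2484.5 / 1000 = 2.4845
Country Y:
  Sum of ASFRs = 67.4 + 79.3 + 97.2 + 96.6 + 132.1 + 139.1 + 126.1 + 145.8 + 153.9 + 138.9 + 147.5 = 1323.9
  TFR = 1323.9 / 1000 = 1.3239
Difference = 2.4845 − 1.3239 = 1.1606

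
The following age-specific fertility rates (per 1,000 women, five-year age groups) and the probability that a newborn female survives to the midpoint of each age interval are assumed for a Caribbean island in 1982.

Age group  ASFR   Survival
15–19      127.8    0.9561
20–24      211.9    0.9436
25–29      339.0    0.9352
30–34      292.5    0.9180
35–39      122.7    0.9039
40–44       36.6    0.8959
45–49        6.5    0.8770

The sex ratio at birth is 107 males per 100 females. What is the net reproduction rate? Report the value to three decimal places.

2.553

Proportion female at birth = 100 / (100 + 107) = 0.48309.
Survival-weighted fertility by age (5·fₓ·Sₓ):
  15–19: 5 × 127.8/1000 × 0.9561 = 0.61095
  20–24: 5 × 211.9/1000 × 0.9436 = 0.99974
  25–29: 5 × 339.0/1000 × 0.9352 = 1.58516
  30–34: 5 × 292.5/1000 × 0.9180 = 1.34258
  35–39: 5 × 122.7/1000 × 0.9039 = 0.55454
  40–44: 5 × 36.6/1000 × 0.8959 = 0.16395
  45–49: 5 × 6.5/1000 × 0.8770 = 0.02850
Sum = 5.28542
NRR = 0.48309 × 5.28542 = 2.55333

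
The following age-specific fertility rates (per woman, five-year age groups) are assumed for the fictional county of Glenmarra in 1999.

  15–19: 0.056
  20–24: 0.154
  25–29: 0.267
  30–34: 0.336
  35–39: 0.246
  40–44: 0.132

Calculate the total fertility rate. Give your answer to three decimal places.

5.955

Sum of ASFRs = 0.056 + 0.154 + 0.267 + 0.336 + 0.246 + 0.132 = 1.191
TFR = 5 × 1.191 = 5.955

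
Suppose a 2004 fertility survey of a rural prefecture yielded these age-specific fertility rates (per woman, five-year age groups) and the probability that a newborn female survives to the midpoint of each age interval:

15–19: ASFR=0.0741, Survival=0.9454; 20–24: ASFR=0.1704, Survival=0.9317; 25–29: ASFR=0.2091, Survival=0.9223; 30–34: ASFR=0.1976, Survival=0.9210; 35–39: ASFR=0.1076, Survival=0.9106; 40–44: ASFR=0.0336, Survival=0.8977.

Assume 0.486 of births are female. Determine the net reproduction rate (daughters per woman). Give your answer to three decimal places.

Proportion female at birth = 0.486.
Weighting each age-specific rate by interval width and survival:
  15–19: 5 × 0.0741 × 0.9454 = 0.35027
  20–24: 5 × 0.1704 × 0.9317 = 0.79381
  25–29: 5 × 0.2091 × 0.9223 = 0.96426
  30–34: 5 × 0.1976 × 0.9210 = 0.90995
  35–39: 5 × 0.1076 × 0.9106 = 0.48990
  40–44: 5 × 0.0336 × 0.8977 = 0.15081
Sum = 3.65900
NRR = 0.486 × 3.65900 = 1.77827

1.778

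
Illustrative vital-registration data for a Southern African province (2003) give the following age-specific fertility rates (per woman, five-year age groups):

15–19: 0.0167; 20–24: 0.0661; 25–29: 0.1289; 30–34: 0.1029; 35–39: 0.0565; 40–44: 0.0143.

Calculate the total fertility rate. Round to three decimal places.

Sum of ASFRs = 0.0167 + 0.0661 + 0.1289 + 0.1029 + 0.0565 + 0.0143 = 0.3854
TFR = 5 × 0.3854 = 1.927

1.927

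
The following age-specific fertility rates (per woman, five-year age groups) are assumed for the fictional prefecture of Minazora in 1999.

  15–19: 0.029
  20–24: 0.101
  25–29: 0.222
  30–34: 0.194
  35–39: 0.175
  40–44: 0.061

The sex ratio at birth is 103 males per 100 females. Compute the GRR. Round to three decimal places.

1.926

Proportion female at birth = 100 / (100 + 103) = 0.49261.
Sum of ASFRs = 0.029 + 0.101 + 0.222 + 0.194 + 0.175 + 0.061 = 0.782
TFR = 5 × 0.782 = 3.91
GRR = 0.49261 × 3.91 = 1.92611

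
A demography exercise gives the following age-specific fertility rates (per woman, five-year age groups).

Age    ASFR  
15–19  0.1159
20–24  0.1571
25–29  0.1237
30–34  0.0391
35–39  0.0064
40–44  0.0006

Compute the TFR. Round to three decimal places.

2.214

Sum of ASFRs = 0.1159 + 0.1571 + 0.1237 + 0.0391 + 0.0064 + 0.0006 = 0.4428
TFR = 5 × 0.4428 = 2.214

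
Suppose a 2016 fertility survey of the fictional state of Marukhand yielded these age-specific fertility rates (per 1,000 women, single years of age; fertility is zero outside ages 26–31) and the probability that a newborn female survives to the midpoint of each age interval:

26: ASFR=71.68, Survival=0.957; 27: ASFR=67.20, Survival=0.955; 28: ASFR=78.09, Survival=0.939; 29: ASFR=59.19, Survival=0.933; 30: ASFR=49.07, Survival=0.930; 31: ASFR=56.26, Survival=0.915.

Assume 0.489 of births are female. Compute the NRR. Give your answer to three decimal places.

0.175

Proportion female at birth = 0.489.
Survival-weighted fertility by age (1·fₓ·Sₓ):
  26: 1 × 71.68/1000 × 0.957 = 0.06860
  27: 1 × 67.20/1000 × 0.955 = 0.06418
  28: 1 × 78.09/1000 × 0.939 = 0.07333
  29: 1 × 59.19/1000 × 0.933 = 0.05522
  30: 1 × 49.07/1000 × 0.930 = 0.04564
  31: 1 × 56.26/1000 × 0.915 = 0.05148
Sum = 0.35845
NRR = 0.489 × 0.35845 = 0.17528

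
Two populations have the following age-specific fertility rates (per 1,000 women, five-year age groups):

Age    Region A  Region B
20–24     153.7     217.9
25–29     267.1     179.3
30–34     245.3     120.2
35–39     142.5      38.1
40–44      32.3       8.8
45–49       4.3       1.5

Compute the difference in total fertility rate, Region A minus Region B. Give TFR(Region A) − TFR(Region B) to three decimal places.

Region A:
  Sum of ASFRs = 153.7 + 267.1 + 245.3 + 142.5 + 32.3 + 4.3 = 845.2
  TFR = 5 × 845.2 / 1000 = 4.226
Region B:
  Sum of ASFRs = 217.9 + 179.3 + 120.2 + 38.1 + 8.8 + 1.5 = 565.8
  TFR = 5 × 565.8 / 1000 = 2.829
Difference = 4.226 − 2.829 = 1.397

1.397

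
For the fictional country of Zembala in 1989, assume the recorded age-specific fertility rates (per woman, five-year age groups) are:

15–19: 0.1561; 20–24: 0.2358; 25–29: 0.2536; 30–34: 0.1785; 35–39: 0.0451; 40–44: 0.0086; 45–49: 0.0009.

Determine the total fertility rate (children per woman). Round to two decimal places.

4.39

Sum of ASFRs = 0.1561 + 0.2358 + 0.2536 + 0.1785 + 0.0451 + 0.0086 + 0.0009 = 0.8786
TFR = 5 × 0.8786 = 4.393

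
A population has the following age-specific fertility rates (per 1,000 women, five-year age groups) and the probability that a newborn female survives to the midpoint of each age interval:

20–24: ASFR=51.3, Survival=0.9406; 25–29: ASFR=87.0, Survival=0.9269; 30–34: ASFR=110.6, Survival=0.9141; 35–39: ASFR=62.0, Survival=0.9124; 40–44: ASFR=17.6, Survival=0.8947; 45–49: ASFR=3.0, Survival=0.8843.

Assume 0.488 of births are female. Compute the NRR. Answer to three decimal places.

Proportion female at birth = 0.488.
Survival-weighted fertility by age (5·fₓ·Sₓ):
  20–24: 5 × 51.3/1000 × 0.9406 = 0.24126
  25–29: 5 × 87.0/1000 × 0.9269 = 0.40320
  30–34: 5 × 110.6/1000 × 0.9141 = 0.50550
  35–39: 5 × 62.0/1000 × 0.9124 = 0.28284
  40–44: 5 × 17.6/1000 × 0.8947 = 0.07873
  45–49: 5 × 3.0/1000 × 0.8843 = 0.01326
Sum = 1.52479
NRR = 0.488 × 1.52479 = 0.74410
An NRR under 1 implies long-run decline under these rates.

0.744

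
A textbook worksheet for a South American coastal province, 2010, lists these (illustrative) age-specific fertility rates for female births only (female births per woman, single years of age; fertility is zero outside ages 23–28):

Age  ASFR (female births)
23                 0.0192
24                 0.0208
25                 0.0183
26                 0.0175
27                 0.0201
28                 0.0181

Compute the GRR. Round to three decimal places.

0.114

Sum of female ASFRs = 0.0192 + 0.0208 + 0.0183 + 0.0175 + 0.0201 + 0.0181 = 0.1140
GRR = 0.114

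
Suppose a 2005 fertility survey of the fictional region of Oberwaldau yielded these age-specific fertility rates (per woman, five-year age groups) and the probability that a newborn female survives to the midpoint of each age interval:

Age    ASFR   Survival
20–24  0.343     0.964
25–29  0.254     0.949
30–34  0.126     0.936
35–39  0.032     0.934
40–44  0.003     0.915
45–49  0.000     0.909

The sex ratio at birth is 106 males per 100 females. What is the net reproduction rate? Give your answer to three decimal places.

Proportion female at birth = 100 / (100 + 106) = 0.48544.
Each age group contributes 5 × ASFR × survival:
  20–24: 5 × 0.343 × 0.964 = 1.65326
  25–29: 5 × 0.254 × 0.949 = 1.20523
  30–34: 5 × 0.126 × 0.936 = 0.58968
  35–39: 5 × 0.032 × 0.934 = 0.14944
  40–44: 5 × 0.003 × 0.915 = 0.01373
  45–49: 5 × 0.000 × 0.909 = 0.00000
Sum = 3.61134
NRR = 0.48544 × 3.61134 = 1.75309

1.753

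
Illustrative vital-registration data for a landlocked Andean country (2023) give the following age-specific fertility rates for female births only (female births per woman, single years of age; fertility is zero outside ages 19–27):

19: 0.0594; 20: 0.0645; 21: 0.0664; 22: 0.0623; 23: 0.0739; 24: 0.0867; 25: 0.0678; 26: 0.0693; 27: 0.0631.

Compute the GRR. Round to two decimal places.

Sum of female ASFRs = 0.0594 + 0.0645 + 0.0664 + 0.0623 + 0.0739 + 0.0867 + 0.0678 + 0.0693 + 0.0631 = 0.6134
GRR = 0.6134

0.61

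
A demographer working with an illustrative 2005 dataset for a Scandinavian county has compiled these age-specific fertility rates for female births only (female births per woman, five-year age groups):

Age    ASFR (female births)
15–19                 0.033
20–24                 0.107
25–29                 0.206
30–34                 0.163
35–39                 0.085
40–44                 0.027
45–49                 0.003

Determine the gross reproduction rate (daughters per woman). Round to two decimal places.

Sum of female ASFRs = 0.033 + 0.107 + 0.206 + 0.163 + 0.085 + 0.027 + 0.003 = 0.624
GRR = 5 × 0.624 = 3.12

3.12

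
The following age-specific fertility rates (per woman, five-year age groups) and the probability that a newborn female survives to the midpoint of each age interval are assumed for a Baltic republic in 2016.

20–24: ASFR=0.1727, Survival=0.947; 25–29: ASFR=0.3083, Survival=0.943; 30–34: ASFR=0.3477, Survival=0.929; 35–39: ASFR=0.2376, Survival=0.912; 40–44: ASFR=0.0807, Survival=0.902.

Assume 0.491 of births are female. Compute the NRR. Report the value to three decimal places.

2.619

Proportion female at birth = 0.491.
Per-age-group product (5 × ASFR × survival probability):
  20–24: 5 × 0.1727 × 0.947 = 0.81773
  25–29: 5 × 0.3083 × 0.943 = 1.45363
  30–34: 5 × 0.3477 × 0.929 = 1.61507
  35–39: 5 × 0.2376 × 0.912 = 1.08346
  40–44: 5 × 0.0807 × 0.902 = 0.36396
Sum = 5.33385
NRR = 0.491 × 5.33385 = 2.61892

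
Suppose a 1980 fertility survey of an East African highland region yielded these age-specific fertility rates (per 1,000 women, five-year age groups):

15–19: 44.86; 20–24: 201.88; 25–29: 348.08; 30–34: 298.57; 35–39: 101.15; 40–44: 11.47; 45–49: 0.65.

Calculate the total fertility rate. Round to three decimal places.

5.033

Sum of ASFRs = 44.86 + 201.88 + 348.08 + 298.57 + 101.15 + 11.47 + 0.65 = 1006.66
TFR = 5 × 1006.66 / 1000 = 5.0333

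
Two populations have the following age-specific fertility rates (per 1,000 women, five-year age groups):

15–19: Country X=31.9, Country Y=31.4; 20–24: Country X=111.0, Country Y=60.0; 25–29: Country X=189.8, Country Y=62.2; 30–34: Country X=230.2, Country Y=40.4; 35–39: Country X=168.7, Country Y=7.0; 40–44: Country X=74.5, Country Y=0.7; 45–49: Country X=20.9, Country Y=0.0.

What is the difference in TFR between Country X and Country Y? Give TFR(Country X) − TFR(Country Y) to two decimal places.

Country X:
  Sum of ASFRs = 31.9 + 111.0 + 189.8 + 230.2 + 168.7 + 74.5 + 20.9 = 827.0
  TFR = 5 × 827.0 / 1000 = 4.135
Country Y:
  Sum of ASFRs = 31.4 + 60.0 + 62.2 + 40.4 + 7.0 + 0.7 + 0.0 = 201.7
  TFR = 5 × 201.7 / 1000 = 1.0085
Difference = 4.135 − 1.0085 = 3.1265

3.13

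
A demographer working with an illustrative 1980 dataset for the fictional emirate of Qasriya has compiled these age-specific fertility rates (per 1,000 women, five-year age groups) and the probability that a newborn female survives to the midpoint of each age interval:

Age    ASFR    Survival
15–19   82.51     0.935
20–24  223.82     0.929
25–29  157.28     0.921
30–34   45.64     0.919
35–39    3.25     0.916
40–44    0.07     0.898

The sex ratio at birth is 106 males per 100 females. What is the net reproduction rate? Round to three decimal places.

Proportion female at birth = 100 / (100 + 106) = 0.48544.
Weighting each age-specific rate by interval width and survival:
  15–19: 5 × 82.51/1000 × 0.935 = 0.38573
  20–24: 5 × 223.82/1000 × 0.929 = 1.03964
  25–29: 5 × 157.28/1000 × 0.921 = 0.72427
  30–34: 5 × 45.64/1000 × 0.919 = 0.20972
  35–39: 5 × 3.25/1000 × 0.916 = 0.01489
  40–44: 5 × 0.07/1000 × 0.898 = 0.00031
Sum = 2.37456
NRR = 0.48544 × 2.37456 = 1.15271
NRR > 1, so each generation more than replaces itself.

1.153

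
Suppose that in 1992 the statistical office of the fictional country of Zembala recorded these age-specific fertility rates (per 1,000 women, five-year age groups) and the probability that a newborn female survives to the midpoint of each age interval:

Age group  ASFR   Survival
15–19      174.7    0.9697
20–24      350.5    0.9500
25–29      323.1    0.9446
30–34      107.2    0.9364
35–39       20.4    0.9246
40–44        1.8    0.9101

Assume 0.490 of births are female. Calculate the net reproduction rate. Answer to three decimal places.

Proportion female at birth = 0.490.
Weighting each age-specific rate by interval width and survival:
  15–19: 5 × 174.7/1000 × 0.9697 = 0.84703
  20–24: 5 × 350.5/1000 × 0.9500 = 1.66488
  25–29: 5 × 323.1/1000 × 0.9446 = 1.52600
  30–34: 5 × 107.2/1000 × 0.9364 = 0.50191
  35–39: 5 × 20.4/1000 × 0.9246 = 0.09431
  40–44: 5 × 1.8/1000 × 0.9101 = 0.00819
Sum = 4.64232
NRR = 0.490 × 4.64232 = 2.27474
NRR > 1, so each generation more than replaces itself.

2.275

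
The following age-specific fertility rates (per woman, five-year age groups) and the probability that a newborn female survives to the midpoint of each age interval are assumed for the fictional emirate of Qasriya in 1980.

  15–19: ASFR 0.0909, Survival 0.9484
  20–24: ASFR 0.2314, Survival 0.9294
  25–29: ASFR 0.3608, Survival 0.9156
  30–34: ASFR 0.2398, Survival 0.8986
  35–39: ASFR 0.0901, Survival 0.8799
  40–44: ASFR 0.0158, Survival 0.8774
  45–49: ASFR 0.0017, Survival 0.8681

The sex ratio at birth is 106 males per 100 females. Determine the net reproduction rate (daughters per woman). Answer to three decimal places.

2.286

Proportion female at birth = 100 / (100 + 106) = 0.48544.
Per-age-group product (5 × ASFR × survival probability):
  15–19: 5 × 0.0909 × 0.9484 = 0.43105
  20–24: 5 × 0.2314 × 0.9294 = 1.07532
  25–29: 5 × 0.3608 × 0.9156 = 1.65174
  30–34: 5 × 0.2398 × 0.8986 = 1.07742
  35–39: 5 × 0.0901 × 0.8799 = 0.39639
  40–44: 5 × 0.0158 × 0.8774 = 0.06931
  45–49: 5 × 0.0017 × 0.8681 = 0.00738
Sum = 4.70861
NRR = 0.48544 × 4.70861 = 2.28575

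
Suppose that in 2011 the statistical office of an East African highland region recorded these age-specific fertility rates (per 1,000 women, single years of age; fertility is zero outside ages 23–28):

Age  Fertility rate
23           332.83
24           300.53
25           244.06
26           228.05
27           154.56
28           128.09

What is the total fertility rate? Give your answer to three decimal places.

1.388

Sum of ASFRs = 332.83 + 300.53 + 244.06 + 228.05 + 154.56 + 128.09 = 1388.12
TFR = 1388.12 / 1000 = 1.38812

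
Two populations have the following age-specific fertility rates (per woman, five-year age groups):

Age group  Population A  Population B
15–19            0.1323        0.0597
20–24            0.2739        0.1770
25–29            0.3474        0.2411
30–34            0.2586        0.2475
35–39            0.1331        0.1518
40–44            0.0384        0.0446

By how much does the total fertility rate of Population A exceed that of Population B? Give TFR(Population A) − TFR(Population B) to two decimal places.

1.31

Population A:
  Sum of ASFRs = 0.1323 + 0.2739 + 0.3474 + 0.2586 + 0.1331 + 0.0384 = 1.1837
  TFR = 5 × 1.1837 = 5.9185
Population B:
  Sum of ASFRs = 0.0597 + 0.1770 + 0.2411 + 0.2475 + 0.1518 + 0.0446 = 0.9217
  TFR = 5 × 0.9217 = 4.6085
Difference = 5.9185 − 4.6085 = 1.31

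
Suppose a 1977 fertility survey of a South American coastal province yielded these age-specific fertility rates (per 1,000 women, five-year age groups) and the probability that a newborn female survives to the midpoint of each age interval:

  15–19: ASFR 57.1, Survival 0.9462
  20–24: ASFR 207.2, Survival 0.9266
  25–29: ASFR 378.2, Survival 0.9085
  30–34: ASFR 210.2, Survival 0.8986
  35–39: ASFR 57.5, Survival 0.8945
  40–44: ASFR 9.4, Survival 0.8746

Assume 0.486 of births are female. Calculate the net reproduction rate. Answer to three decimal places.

Proportion female at birth = 0.486.
Survival-weighted fertility by age (5·fₓ·Sₓ):
  15–19: 5 × 57.1/1000 × 0.9462 = 0.27014
  20–24: 5 × 207.2/1000 × 0.9266 = 0.95996
  25–29: 5 × 378.2/1000 × 0.9085 = 1.71797
  30–34: 5 × 210.2/1000 × 0.8986 = 0.94443
  35–39: 5 × 57.5/1000 × 0.8945 = 0.25717
  40–44: 5 × 9.4/1000 × 0.8746 = 0.04111
Sum = 4.19078
NRR = 0.486 × 4.19078 = 2.03672
NRR > 1, so each generation more than replaces itself.

2.037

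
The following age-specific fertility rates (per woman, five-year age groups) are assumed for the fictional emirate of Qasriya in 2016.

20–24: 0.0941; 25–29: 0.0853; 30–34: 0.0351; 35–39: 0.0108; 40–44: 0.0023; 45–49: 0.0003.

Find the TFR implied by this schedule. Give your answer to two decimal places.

Sum of ASFRs = 0.0941 + 0.0853 + 0.0351 + 0.0108 + 0.0023 + 0.0003 = 0.2279
TFR = 5 × 0.2279 = 1.1395

1.14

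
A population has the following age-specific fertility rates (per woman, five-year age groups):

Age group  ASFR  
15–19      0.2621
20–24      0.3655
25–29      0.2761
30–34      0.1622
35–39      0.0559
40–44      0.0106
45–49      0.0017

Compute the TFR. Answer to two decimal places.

5.67

Sum of ASFRs = 0.2621 + 0.3655 + 0.2761 + 0.1622 + 0.0559 + 0.0106 + 0.0017 = 1.1341
TFR = 5 × 1.1341 = 5.6705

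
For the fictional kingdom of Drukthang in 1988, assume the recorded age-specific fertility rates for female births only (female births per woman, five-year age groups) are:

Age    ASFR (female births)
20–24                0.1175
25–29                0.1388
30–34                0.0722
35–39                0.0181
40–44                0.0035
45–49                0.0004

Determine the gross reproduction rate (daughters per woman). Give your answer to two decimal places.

Sum of female ASFRs = 0.1175 + 0.1388 + 0.0722 + 0.0181 + 0.0035 + 0.0004 = 0.3505
GRR = 5 × 0.3505 = 1.7525

1.75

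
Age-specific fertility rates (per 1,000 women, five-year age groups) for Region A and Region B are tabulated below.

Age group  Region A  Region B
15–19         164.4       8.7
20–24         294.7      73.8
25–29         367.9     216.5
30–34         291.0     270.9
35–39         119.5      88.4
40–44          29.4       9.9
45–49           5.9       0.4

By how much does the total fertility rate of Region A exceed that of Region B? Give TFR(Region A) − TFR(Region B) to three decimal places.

Region A:
  Sum of ASFRs = 164.4 + 294.7 + 367.9 + 291.0 + 119.5 + 29.4 + 5.9 = 1272.8
  TFR = 5 × 1272.8 / 1000 = 6.364
Region B:
  Sum of ASFRs = 8.7 + 73.8 + 216.5 + 270.9 + 88.4 + 9.9 + 0.4 = 668.6
  TFR = 5 × 668.6 / 1000 = 3.343
Difference = 6.364 − 3.343 = 3.021

3.021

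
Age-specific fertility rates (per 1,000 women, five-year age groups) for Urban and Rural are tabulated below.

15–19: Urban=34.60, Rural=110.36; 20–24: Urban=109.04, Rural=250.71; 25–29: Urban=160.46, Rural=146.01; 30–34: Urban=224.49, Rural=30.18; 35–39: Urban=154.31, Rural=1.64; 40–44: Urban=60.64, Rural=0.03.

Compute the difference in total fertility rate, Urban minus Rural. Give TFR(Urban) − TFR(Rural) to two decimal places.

Urban:
  Sum of ASFRs = 34.60 + 109.04 + 160.46 + 224.49 + 154.31 + 60.64 = 743.54
  TFR = 5 × 743.54 / 1000 = 3.7177
Rural:
  Sum of ASFRs = 110.36 + 250.71 + 146.01 + 30.18 + 1.64 + 0.03 = 538.93
  TFR = 5 × 538.93 / 1000 = 2.69465
Difference = 3.7177 − 2.69465 = 1.02305

1.02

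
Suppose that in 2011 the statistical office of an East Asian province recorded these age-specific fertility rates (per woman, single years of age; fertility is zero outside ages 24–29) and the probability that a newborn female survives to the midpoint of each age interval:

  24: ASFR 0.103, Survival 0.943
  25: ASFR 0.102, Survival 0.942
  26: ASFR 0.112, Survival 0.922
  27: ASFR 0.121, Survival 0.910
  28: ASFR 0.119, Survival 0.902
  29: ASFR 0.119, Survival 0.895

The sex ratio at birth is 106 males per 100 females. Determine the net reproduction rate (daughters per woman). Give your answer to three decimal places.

0.301

Proportion female at birth = 100 / (100 + 106) = 0.48544.
Per-age-group product (1 × ASFR × survival probability):
  24: 1 × 0.103 × 0.943 = 0.09713
  25: 1 × 0.102 × 0.942 = 0.09608
  26: 1 × 0.112 × 0.922 = 0.10326
  27: 1 × 0.121 × 0.910 = 0.11011
  28: 1 × 0.119 × 0.902 = 0.10734
  29: 1 × 0.119 × 0.895 = 0.10651
Sum = 0.62043
NRR = 0.48544 × 0.62043 = 0.30118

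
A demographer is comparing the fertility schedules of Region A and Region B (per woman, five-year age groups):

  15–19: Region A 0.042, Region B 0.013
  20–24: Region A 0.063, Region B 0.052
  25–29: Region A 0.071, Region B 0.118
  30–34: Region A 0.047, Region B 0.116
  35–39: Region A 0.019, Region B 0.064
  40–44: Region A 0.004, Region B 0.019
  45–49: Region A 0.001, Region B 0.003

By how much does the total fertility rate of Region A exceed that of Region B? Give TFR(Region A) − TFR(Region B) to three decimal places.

-0.690

Region A:
  Sum of ASFRs = 0.042 + 0.063 + 0.071 + 0.047 + 0.019 + 0.004 + 0.001 = 0.247
  TFR = 5 × 0.247 = 1.235
Region B:
  Sum of ASFRs = 0.013 + 0.052 + 0.118 + 0.116 + 0.064 + 0.019 + 0.003 = 0.385
  TFR = 5 × 0.385 = 1.925
Difference = 1.235 − 1.925 = -0.69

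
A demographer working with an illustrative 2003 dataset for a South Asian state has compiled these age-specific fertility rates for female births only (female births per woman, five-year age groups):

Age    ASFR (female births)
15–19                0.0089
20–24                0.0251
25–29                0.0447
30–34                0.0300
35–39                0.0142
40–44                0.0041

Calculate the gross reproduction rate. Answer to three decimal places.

0.635

Sum of female ASFRs = 0.0089 + 0.0251 + 0.0447 + 0.0300 + 0.0142 + 0.0041 = 0.1270
GRR = 5 × 0.1270 = 0.635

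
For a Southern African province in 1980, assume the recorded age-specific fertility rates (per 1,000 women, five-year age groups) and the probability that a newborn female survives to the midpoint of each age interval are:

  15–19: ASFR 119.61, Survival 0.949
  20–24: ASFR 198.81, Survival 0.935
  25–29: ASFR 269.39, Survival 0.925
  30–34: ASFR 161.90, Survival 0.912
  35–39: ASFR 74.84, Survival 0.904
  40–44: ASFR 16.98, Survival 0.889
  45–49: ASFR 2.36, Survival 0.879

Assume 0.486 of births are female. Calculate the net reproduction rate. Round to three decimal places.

Proportion female at birth = 0.486.
Per-age-group product (5 × ASFR × survival probability):
  15–19: 5 × 119.61/1000 × 0.949 = 0.56755
  20–24: 5 × 198.81/1000 × 0.935 = 0.92944
  25–29: 5 × 269.39/1000 × 0.925 = 1.24593
  30–34: 5 × 161.90/1000 × 0.912 = 0.73826
  35–39: 5 × 74.84/1000 × 0.904 = 0.33828
  40–44: 5 × 16.98/1000 × 0.889 = 0.07548
  45–49: 5 × 2.36/1000 × 0.879 = 0.01037
Sum = 3.90531
NRR = 0.486 × 3.90531 = 1.89798
NRR > 1, so each generation more than replaces itself.

1.898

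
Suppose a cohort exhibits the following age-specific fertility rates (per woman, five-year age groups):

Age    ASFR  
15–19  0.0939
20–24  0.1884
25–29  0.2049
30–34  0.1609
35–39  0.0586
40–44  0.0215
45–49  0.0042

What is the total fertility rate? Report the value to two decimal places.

3.66

Sum of ASFRs = 0.0939 + 0.1884 + 0.2049 + 0.1609 + 0.0586 + 0.0215 + 0.0042 = 0.7324
TFR = 5 × 0.7324 = 3.662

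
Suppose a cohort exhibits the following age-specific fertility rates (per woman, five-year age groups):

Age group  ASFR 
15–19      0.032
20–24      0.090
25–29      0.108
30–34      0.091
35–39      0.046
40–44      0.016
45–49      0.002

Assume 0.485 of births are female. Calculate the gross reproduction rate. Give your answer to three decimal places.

0.934

Proportion female at birth = 0.485.
Sum of ASFRs = 0.032 + 0.090 + 0.108 + 0.091 + 0.046 + 0.016 + 0.002 = 0.385
TFR = 5 × 0.385 = 1.925
GRR = 0.485 × 1.925 = 0.93363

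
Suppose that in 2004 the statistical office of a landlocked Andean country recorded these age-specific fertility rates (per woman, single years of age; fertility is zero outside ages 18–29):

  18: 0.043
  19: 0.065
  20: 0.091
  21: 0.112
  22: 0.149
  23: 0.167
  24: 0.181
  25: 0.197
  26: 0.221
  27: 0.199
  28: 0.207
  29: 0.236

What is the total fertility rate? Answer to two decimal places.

1.87

Sum of ASFRs = 0.043 + 0.065 + 0.091 + 0.112 + 0.149 + 0.167 + 0.181 + 0.197 + 0.221 + 0.199 + 0.207 + 0.236 = 1.868
TFR = 1.868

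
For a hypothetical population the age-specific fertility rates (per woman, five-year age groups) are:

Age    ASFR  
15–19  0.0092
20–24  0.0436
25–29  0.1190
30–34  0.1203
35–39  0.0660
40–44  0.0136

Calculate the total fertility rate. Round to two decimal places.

Sum of ASFRs = 0.0092 + 0.0436 + 0.1190 + 0.1203 + 0.0660 + 0.0136 = 0.3717
TFR = 5 × 0.3717 = 1.8585

1.86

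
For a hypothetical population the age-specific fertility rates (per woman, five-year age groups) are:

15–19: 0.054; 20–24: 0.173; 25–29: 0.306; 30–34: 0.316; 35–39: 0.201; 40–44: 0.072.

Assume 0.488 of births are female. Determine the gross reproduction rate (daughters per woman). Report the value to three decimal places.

2.738

Proportion female at birth = 0.488.
Sum of ASFRs = 0.054 + 0.173 + 0.306 + 0.316 + 0.201 + 0.072 = 1.122
TFR = 5 × 1.122 = 5.61
GRR = 0.488 × 5.61 = 2.73768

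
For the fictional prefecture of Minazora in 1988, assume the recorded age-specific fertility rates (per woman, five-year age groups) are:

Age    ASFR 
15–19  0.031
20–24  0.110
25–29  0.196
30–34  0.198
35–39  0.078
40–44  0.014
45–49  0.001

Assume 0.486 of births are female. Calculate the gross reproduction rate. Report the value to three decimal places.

Proportion female at birth = 0.486.
Sum of ASFRs = 0.031 + 0.110 + 0.196 + 0.198 + 0.078 + 0.014 + 0.001 = 0.628
TFR = 5 × 0.628 = 3.14
GRR = 0.486 × 3.14 = 1.52604

1.526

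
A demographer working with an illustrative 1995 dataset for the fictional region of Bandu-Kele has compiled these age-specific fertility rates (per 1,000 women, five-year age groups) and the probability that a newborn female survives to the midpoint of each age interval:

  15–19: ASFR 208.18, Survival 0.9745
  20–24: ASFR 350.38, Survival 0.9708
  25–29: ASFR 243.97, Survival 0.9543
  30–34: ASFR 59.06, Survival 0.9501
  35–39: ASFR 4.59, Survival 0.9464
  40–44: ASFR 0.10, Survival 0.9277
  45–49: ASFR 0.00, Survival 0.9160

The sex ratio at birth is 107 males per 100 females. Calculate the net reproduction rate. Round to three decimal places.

Proportion female at birth = 100 / (100 + 107) = 0.48309.
Each age group contributes 5 × ASFR × survival:
  15–19: 5 × 208.18/1000 × 0.9745 = 1.01436
  20–24: 5 × 350.38/1000 × 0.9708 = 1.70074
  25–29: 5 × 243.97/1000 × 0.9543 = 1.16410
  30–34: 5 × 59.06/1000 × 0.9501 = 0.28056
  35–39: 5 × 4.59/1000 × 0.9464 = 0.02172
  40–44: 5 × 0.10/1000 × 0.9277 = 0.00046
  45–49: 5 × 0.00/1000 × 0.9160 = 0.00000
Sum = 4.18194
NRR = 0.48309 × 4.18194 = 2.02025
With NRR above 1 the population is above replacement fertility.

2.020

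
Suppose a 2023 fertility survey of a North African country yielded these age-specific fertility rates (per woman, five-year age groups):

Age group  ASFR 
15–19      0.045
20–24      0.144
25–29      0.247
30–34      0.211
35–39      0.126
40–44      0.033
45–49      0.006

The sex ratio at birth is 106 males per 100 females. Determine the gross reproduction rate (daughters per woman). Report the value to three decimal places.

Proportion female at birth = 100 / (100 + 106) = 0.48544.
Sum of ASFRs = 0.045 + 0.144 + 0.247 + 0.211 + 0.126 + 0.033 + 0.006 = 0.812
TFR = 5 × 0.812 = 4.06
GRR = 0.48544 × 4.06 = 1.97089

1.971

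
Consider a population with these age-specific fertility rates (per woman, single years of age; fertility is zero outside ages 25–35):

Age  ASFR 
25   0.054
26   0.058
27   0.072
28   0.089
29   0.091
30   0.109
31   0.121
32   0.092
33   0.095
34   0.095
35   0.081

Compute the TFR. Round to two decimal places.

0.96

Sum of ASFRs = 0.054 + 0.058 + 0.072 + 0.089 + 0.091 + 0.109 + 0.121 + 0.092 + 0.095 + 0.095 + 0.081 = 0.957
TFR = 0.957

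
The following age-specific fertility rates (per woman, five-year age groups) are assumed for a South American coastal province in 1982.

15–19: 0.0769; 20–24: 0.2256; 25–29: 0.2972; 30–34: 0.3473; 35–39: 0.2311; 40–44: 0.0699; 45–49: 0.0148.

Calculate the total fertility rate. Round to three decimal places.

Sum of ASFRs = 0.0769 + 0.2256 + 0.2972 + 0.3473 + 0.2311 + 0.0699 + 0.0148 = 1.2628
TFR = 5 × 1.2628 = 6.314

6.314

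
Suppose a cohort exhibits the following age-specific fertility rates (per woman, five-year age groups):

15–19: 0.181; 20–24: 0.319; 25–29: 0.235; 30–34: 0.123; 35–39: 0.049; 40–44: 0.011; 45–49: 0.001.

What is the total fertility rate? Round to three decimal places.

4.595

Sum of ASFRs = 0.181 + 0.319 + 0.235 + 0.123 + 0.049 + 0.011 + 0.001 = 0.919
TFR = 5 × 0.919 = 4.595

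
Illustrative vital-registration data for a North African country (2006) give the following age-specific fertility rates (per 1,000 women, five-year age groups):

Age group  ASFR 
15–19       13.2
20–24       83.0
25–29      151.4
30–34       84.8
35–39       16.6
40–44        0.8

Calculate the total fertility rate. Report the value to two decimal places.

Sum of ASFRs = 13.2 + 83.0 + 151.4 + 84.8 + 16.6 + 0.8 = 349.8
TFR = 5 × 349.8 / 1000 = 1.749

1.75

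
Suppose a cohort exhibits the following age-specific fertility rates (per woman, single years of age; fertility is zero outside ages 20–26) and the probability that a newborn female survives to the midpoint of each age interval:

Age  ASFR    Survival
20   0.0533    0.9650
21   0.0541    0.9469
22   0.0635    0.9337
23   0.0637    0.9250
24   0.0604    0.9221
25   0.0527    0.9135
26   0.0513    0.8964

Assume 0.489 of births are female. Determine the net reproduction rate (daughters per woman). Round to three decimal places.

0.181

Proportion female at birth = 0.489.
Per-age-group product (1 × ASFR × survival probability):
  20: 1 × 0.0533 × 0.9650 = 0.05143
  21: 1 × 0.0541 × 0.9469 = 0.05123
  22: 1 × 0.0635 × 0.9337 = 0.05929
  23: 1 × 0.0637 × 0.9250 = 0.05892
  24: 1 × 0.0604 × 0.9221 = 0.05569
  25: 1 × 0.0527 × 0.9135 = 0.04814
  26: 1 × 0.0513 × 0.8964 = 0.04599
Sum = 0.37069
NRR = 0.489 × 0.37069 = 0.18127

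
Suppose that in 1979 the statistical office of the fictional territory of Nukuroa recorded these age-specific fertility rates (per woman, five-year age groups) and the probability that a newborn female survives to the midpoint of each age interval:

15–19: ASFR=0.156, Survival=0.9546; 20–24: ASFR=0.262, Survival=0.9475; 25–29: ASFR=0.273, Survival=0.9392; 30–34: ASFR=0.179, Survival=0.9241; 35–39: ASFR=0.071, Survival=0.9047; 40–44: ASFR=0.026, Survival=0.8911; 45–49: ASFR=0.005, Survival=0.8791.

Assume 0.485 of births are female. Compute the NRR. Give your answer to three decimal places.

2.209

Proportion female at birth = 0.485.
Each age group contributes 5 × ASFR × survival:
  15–19: 5 × 0.156 × 0.9546 = 0.74459
  20–24: 5 × 0.262 × 0.9475 = 1.24123
  25–29: 5 × 0.273 × 0.9392 = 1.28201
  30–34: 5 × 0.179 × 0.9241 = 0.82707
  35–39: 5 × 0.071 × 0.9047 = 0.32117
  40–44: 5 × 0.026 × 0.8911 = 0.11584
  45–49: 5 × 0.005 × 0.8791 = 0.02198
Sum = 4.55389
NRR = 0.485 × 4.55389 = 2.20864
An NRR exceeding 1 indicates intrinsic growth under these rates.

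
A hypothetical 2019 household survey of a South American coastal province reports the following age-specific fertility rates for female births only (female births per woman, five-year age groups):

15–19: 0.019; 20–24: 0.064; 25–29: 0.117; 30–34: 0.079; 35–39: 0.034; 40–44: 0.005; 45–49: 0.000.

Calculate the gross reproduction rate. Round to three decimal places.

Sum of female ASFRs = 0.019 + 0.064 + 0.117 + 0.079 + 0.034 + 0.005 + 0.000 = 0.318
GRR = 5 × 0.318 = 1.59

1.590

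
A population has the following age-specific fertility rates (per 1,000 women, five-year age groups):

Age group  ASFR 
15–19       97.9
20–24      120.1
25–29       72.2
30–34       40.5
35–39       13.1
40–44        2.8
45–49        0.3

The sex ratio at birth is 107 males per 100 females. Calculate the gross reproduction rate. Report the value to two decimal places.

0.84

Proportion female at birth = 100 / (100 + 107) = 0.48309.
Sum of ASFRs = 97.9 + 120.1 + 72.2 + 40.5 + 13.1 + 2.8 + 0.3 = 346.9
TFR = 5 × 346.9 / 1000 = 1.7345
GRR = 0.48309 × 1.7345 = 0.83792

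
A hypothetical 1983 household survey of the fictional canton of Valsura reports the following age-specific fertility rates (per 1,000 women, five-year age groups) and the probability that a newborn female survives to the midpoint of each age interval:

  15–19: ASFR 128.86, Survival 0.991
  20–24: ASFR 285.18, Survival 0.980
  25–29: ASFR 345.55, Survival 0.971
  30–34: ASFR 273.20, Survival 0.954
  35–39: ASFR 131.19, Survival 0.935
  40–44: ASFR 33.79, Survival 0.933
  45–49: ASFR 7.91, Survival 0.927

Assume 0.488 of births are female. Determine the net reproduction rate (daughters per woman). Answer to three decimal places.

Proportion female at birth = 0.488.
Weighting each age-specific rate by interval width and survival:
  15–19: 5 × 128.86/1000 × 0.991 = 0.63850
  20–24: 5 × 285.18/1000 × 0.980 = 1.39738
  25–29: 5 × 345.55/1000 × 0.971 = 1.67765
  30–34: 5 × 273.20/1000 × 0.954 = 1.30316
  35–39: 5 × 131.19/1000 × 0.935 = 0.61331
  40–44: 5 × 33.79/1000 × 0.933 = 0.15763
  45–49: 5 × 7.91/1000 × 0.927 = 0.03666
Sum = 5.82429
NRR = 0.488 × 5.82429 = 2.84225
NRR > 1, so each generation more than replaces itself.

2.842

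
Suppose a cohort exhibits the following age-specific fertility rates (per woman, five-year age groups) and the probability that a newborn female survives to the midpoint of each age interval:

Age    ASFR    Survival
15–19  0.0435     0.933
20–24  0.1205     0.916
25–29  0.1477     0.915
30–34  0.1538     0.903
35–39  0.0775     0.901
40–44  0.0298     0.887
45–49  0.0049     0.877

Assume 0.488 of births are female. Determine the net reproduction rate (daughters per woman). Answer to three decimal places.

Proportion female at birth = 0.488.
Survival-weighted fertility by age (5·fₓ·Sₓ):
  15–19: 5 × 0.0435 × 0.933 = 0.20293
  20–24: 5 × 0.1205 × 0.916 = 0.55189
  25–29: 5 × 0.1477 × 0.915 = 0.67573
  30–34: 5 × 0.1538 × 0.903 = 0.69441
  35–39: 5 × 0.0775 × 0.901 = 0.34914
  40–44: 5 × 0.0298 × 0.887 = 0.13216
  45–49: 5 × 0.0049 × 0.877 = 0.02149
Sum = 2.62775
NRR = 0.488 × 2.62775 = 1.28234

1.282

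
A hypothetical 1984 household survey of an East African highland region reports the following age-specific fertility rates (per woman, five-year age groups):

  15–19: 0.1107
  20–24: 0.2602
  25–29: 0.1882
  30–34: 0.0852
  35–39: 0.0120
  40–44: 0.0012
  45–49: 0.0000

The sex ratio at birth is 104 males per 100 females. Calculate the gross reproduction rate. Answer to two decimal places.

1.61

Proportion female at birth = 100 / (100 + 104) = 0.49020.
Sum of ASFRs = 0.1107 + 0.2602 + 0.1882 + 0.0852 + 0.0120 + 0.0012 + 0.0000 = 0.6575
TFR = 5 × 0.6575 = 3.2875
GRR = 0.49020 × 3.2875 = 1.61153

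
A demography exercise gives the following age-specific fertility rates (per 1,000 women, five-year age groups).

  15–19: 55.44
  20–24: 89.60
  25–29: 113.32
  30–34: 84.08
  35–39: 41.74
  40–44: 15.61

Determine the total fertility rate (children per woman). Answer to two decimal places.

2.00

Sum of ASFRs = 55.44 + 89.60 + 113.32 + 84.08 + 41.74 + 15.61 = 399.79
TFR = 5 × 399.79 / 1000 = 1.99895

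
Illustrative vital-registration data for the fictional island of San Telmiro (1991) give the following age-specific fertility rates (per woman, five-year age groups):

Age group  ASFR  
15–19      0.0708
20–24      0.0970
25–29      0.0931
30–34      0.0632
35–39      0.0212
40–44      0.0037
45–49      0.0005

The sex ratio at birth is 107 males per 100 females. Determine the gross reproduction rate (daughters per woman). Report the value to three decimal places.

Proportion female at birth = 100 / (100 + 107) = 0.48309.
Sum of ASFRs = 0.0708 + 0.0970 + 0.0931 + 0.0632 + 0.0212 + 0.0037 + 0.0005 = 0.3495
TFR = 5 × 0.3495 = 1.7475
GRR = 0.48309 × 1.7475 = 0.84420

0.844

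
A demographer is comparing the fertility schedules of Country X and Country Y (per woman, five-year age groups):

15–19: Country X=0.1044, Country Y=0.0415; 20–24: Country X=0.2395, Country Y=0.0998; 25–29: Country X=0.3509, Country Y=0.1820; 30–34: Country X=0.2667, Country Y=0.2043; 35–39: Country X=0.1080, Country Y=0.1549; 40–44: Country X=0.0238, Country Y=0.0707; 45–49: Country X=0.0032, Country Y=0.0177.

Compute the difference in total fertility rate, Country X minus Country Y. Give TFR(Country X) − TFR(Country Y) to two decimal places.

1.63

Country X:
  Sum of ASFRs = 0.1044 + 0.2395 + 0.3509 + 0.2667 + 0.1080 + 0.0238 + 0.0032 = 1.0965
  TFR = 5 × 1.0965 = 5.4825
Country Y:
  Sum of ASFRs = 0.0415 + 0.0998 + 0.1820 + 0.2043 + 0.1549 + 0.0707 + 0.0177 = 0.7709
  TFR = 5 × 0.7709 = 3.8545
Difference = 5.4825 − 3.8545 = 1.628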